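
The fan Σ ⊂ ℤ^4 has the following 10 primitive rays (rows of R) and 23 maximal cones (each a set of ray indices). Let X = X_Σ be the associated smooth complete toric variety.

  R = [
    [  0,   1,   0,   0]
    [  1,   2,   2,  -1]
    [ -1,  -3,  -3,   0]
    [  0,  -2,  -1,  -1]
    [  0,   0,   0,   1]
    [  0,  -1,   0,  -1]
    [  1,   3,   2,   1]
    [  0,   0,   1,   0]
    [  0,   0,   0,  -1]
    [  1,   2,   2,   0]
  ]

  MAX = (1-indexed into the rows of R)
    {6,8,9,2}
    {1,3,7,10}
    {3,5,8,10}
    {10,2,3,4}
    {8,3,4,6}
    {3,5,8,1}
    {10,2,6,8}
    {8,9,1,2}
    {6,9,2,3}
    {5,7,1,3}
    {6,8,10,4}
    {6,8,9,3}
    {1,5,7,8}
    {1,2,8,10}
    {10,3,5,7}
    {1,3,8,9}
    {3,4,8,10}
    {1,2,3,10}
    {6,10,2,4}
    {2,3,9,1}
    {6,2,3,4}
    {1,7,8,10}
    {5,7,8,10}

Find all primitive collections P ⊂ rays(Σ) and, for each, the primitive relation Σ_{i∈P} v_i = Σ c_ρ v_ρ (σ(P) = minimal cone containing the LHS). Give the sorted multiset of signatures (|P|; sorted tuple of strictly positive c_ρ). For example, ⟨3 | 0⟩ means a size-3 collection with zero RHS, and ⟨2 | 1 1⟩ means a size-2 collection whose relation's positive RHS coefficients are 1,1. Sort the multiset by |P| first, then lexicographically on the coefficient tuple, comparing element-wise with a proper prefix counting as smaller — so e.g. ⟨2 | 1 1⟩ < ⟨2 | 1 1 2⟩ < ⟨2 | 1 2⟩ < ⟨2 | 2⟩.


Σ has 18 primitive collections:

  • {5,9}:  v_{5} + v_{9} = 0 ; sig = ⟨2 | 0⟩
  • {1,6}:  v_{1} + v_{6} = v_{9} ; sig = ⟨2 | 1⟩
  • {2,5}:  v_{2} + v_{5} = v_{10} ; sig = ⟨2 | 1⟩
  • {6,7}:  v_{6} + v_{7} = v_{10} ; sig = ⟨2 | 1⟩
  • {9,10}:  v_{9} + v_{10} = v_{2} ; sig = ⟨2 | 1⟩
  • {1,4}:  v_{1} + v_{4} = v_{2} + v_{3} ; sig = ⟨2 | 1 1⟩
  • {7,9}:  v_{7} + v_{9} = v_{1} + v_{10} ; sig = ⟨2 | 1 1⟩
  • {4,9}:  v_{4} + v_{9} = v_{2} + v_{3} + v_{6} ; sig = ⟨2 | 1 1 1⟩
  • {5,6}:  v_{5} + v_{6} = v_{3} + v_{8} + v_{10} ; sig = ⟨2 | 1 1 1⟩
  • {2,7}:  v_{2} + v_{7} = v_{1} + 2·v_{10} ; sig = ⟨2 | 1 2⟩
  • {4,7}:  v_{4} + v_{7} = v_{3} + 2·v_{10} ; sig = ⟨2 | 1 2⟩
  • {4,5}:  v_{4} + v_{5} = 2·v_{3} + v_{8} + 2·v_{10} ; sig = ⟨2 | 1 2 2⟩
  • {1,5,10}:  v_{1} + v_{5} + v_{10} = v_{7} ; sig = ⟨3 | 1⟩
  • {2,3,8}:  v_{2} + v_{3} + v_{8} = v_{6} ; sig = ⟨3 | 1⟩
  • {3,6,10}:  v_{3} + v_{6} + v_{10} = v_{4} ; sig = ⟨3 | 1⟩
  • {3,7,8}:  v_{3} + v_{7} + v_{8} = v_{5} ; sig = ⟨3 | 1⟩
  • {2,4,8}:  v_{2} + v_{4} + v_{8} = 2·v_{6} + v_{10} ; sig = ⟨3 | 1 2⟩
  • {1,3,8,10}:  v_{1} + v_{3} + v_{8} + v_{10} = 0 ; sig = ⟨4 | 0⟩

Signatures (|P|; sorted positive RHS coefficients), sorted:
{ ⟨2 | 0⟩,  ⟨2 | 1⟩ ×4,  ⟨2 | 1 1⟩ ×2,  ⟨2 | 1 1 1⟩ ×2,  ⟨2 | 1 2⟩ ×2,  ⟨2 | 1 2 2⟩,  ⟨3 | 1⟩ ×4,  ⟨3 | 1 2⟩,  ⟨4 | 0⟩ }


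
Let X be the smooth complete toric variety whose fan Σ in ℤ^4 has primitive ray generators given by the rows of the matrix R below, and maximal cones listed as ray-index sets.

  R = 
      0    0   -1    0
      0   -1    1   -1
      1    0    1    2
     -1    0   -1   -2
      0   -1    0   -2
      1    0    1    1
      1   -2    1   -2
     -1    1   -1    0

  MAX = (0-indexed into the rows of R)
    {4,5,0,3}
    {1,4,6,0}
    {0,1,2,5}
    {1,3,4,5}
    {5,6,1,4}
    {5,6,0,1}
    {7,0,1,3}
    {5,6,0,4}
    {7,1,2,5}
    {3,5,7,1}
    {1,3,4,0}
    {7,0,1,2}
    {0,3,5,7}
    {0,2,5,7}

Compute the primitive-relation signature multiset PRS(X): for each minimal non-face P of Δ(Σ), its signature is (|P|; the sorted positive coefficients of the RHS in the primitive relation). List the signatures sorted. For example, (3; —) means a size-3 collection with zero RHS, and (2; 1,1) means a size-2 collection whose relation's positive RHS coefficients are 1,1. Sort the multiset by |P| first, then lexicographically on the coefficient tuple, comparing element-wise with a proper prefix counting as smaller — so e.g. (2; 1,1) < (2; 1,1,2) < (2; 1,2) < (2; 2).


Δ(Σ) — 8 vertices, 9 min non-faces:

  • {2,3}:  v_{2} + v_{3} = 0  ⟹  sig = (2; —)
  • {4,7}:  v_{4} + v_{7} = v_{3}  ⟹  sig = (2; 1)
  • {6,7}:  v_{6} + v_{7} = v_{4}  ⟹  sig = (2; 1)
  • {2,4}:  v_{2} + v_{4} = v_{0} + v_{1} + v_{5}  ⟹  sig = (2; 1,1,1)
  • {3,6}:  v_{3} + v_{6} = 2·v_{4}  ⟹  sig = (2; 2)
  • {2,6}:  v_{2} + v_{6} = 2·v_{0} + 2·v_{1} + 2·v_{5}  ⟹  sig = (2; 2,2,2)
  • {0,1,5,7}:  v_{0} + v_{1} + v_{5} + v_{7} = 0  ⟹  sig = (4; —)
  • {0,1,3,5}:  v_{0} + v_{1} + v_{3} + v_{5} = v_{4}  ⟹  sig = (4; 1)
  • {0,1,4,5}:  v_{0} + v_{1} + v_{4} + v_{5} = v_{6}  ⟹  sig = (4; 1)

so the primitive-relation signature multiset is
[(2; —), (2; 1), (2; 1), (2; 1,1,1), (2; 2), (2; 2,2,2), (4; —), (4; 1), (4; 1)]


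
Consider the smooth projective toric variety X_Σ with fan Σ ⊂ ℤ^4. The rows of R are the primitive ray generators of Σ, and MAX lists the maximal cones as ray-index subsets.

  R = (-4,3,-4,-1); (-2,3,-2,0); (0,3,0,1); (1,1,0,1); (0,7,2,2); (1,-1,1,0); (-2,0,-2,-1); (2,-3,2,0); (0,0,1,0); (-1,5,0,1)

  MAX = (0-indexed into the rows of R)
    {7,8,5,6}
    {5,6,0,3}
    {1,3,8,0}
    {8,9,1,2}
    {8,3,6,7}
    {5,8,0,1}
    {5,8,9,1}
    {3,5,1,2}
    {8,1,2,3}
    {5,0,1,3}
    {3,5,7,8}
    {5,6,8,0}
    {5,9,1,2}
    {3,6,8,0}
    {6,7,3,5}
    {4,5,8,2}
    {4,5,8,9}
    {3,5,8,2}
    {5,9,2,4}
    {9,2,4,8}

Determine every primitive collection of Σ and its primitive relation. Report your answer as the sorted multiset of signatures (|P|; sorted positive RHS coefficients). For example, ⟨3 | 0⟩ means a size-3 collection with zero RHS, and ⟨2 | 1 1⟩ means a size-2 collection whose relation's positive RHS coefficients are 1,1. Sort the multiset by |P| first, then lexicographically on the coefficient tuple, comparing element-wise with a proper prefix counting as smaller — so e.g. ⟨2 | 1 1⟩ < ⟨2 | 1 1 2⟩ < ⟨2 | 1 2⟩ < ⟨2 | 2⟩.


Δ(Σ) — 10 vertices, 20 min non-faces:

  • {1,7}:  v_{1} + v_{7} = 0 — sig = ⟨2 | 0⟩
  • {0,7}:  v_{0} + v_{7} = v_{6} — sig = ⟨2 | 1⟩
  • {1,6}:  v_{1} + v_{6} = v_{0} — sig = ⟨2 | 1⟩
  • {2,6}:  v_{2} + v_{6} = v_{1} — sig = ⟨2 | 1⟩
  • {2,7}:  v_{2} + v_{7} = v_{3} + v_{5} + v_{8} — sig = ⟨2 | 1 1 1⟩
  • {7,9}:  v_{7} + v_{9} = v_{2} + v_{5} + v_{8} — sig = ⟨2 | 1 1 1⟩
  • {4,6}:  v_{4} + v_{6} = v_{1} + v_{5} + v_{8} + v_{9} — sig = ⟨2 | 1 1 1 1⟩
  • {0,4}:  v_{0} + v_{4} = 2·v_{1} + v_{5} + v_{8} + v_{9} — sig = ⟨2 | 1 1 1 2⟩
  • {6,9}:  v_{6} + v_{9} = 2·v_{1} + v_{5} + v_{8} — sig = ⟨2 | 1 1 2⟩
  • {0,9}:  v_{0} + v_{9} = 3·v_{1} + v_{5} + v_{8} — sig = ⟨2 | 1 1 3⟩
  • {3,4}:  v_{3} + v_{4} = 3·v_{2} + v_{5} + v_{8} — sig = ⟨2 | 1 1 3⟩
  • {0,2}:  v_{0} + v_{2} = 2·v_{1} — sig = ⟨2 | 2⟩
  • {1,4}:  v_{1} + v_{4} = 2·v_{9} — sig = ⟨2 | 2⟩
  • {3,9}:  v_{3} + v_{9} = 2·v_{2} — sig = ⟨2 | 2⟩
  • {4,7}:  v_{4} + v_{7} = 2·v_{2} + 2·v_{5} + 2·v_{8} — sig = ⟨2 | 2 2 2⟩
  • {3,5,6,8}:  v_{3} + v_{5} + v_{6} + v_{8} = 0 — sig = ⟨4 | 0⟩
  • {0,3,5,8}:  v_{0} + v_{3} + v_{5} + v_{8} = v_{1} — sig = ⟨4 | 1⟩
  • {1,2,5,8}:  v_{1} + v_{2} + v_{5} + v_{8} = v_{9} — sig = ⟨4 | 1⟩
  • {1,3,5,8}:  v_{1} + v_{3} + v_{5} + v_{8} = v_{2} — sig = ⟨4 | 1⟩
  • {2,5,8,9}:  v_{2} + v_{5} + v_{8} + v_{9} = v_{4} — sig = ⟨4 | 1⟩

so the primitive-relation signature multiset is
{ ⟨2 | 0⟩,  ⟨2 | 1⟩ ×3,  ⟨2 | 1 1 1⟩ ×2,  ⟨2 | 1 1 1 1⟩,  ⟨2 | 1 1 1 2⟩,  ⟨2 | 1 1 2⟩,  ⟨2 | 1 1 3⟩ ×2,  ⟨2 | 2⟩ ×3,  ⟨2 | 2 2 2⟩,  ⟨4 | 0⟩,  ⟨4 | 1⟩ ×4 }


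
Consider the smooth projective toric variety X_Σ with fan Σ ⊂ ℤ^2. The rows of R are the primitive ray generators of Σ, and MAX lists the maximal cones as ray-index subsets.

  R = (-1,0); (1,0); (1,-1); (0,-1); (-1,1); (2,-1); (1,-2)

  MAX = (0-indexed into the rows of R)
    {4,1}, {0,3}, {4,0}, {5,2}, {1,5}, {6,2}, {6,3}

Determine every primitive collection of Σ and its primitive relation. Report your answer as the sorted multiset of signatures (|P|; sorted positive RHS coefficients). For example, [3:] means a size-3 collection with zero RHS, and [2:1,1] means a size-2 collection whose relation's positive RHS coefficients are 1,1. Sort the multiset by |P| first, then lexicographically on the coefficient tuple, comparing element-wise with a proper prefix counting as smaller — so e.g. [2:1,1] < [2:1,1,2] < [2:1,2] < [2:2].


Σ has 14 primitive collections:

  • {0,1}:  v_{0} + v_{1} = 0  ⇒ sig = [2:]
  • {2,4}:  v_{2} + v_{4} = 0  ⇒ sig = [2:]
  • {0,2}:  v_{0} + v_{2} = v_{3}  ⇒ sig = [2:1]
  • {0,5}:  v_{0} + v_{5} = v_{2}  ⇒ sig = [2:1]
  • {1,2}:  v_{1} + v_{2} = v_{5}  ⇒ sig = [2:1]
  • {1,3}:  v_{1} + v_{3} = v_{2}  ⇒ sig = [2:1]
  • {2,3}:  v_{2} + v_{3} = v_{6}  ⇒ sig = [2:1]
  • {3,4}:  v_{3} + v_{4} = v_{0}  ⇒ sig = [2:1]
  • {4,5}:  v_{4} + v_{5} = v_{1}  ⇒ sig = [2:1]
  • {4,6}:  v_{4} + v_{6} = v_{3}  ⇒ sig = [2:1]
  • {0,6}:  v_{0} + v_{6} = 2·v_{3}  ⇒ sig = [2:2]
  • {1,6}:  v_{1} + v_{6} = 2·v_{2}  ⇒ sig = [2:2]
  • {3,5}:  v_{3} + v_{5} = 2·v_{2}  ⇒ sig = [2:2]
  • {5,6}:  v_{5} + v_{6} = 3·v_{2}  ⇒ sig = [2:3]

Signatures (|P|; sorted positive RHS coefficients), sorted:
    |P|=2: 14 collections, coeffs (), (), (1), (1), (1), (1), (1), (1), (1), (1), (2), (2), (2), (3)


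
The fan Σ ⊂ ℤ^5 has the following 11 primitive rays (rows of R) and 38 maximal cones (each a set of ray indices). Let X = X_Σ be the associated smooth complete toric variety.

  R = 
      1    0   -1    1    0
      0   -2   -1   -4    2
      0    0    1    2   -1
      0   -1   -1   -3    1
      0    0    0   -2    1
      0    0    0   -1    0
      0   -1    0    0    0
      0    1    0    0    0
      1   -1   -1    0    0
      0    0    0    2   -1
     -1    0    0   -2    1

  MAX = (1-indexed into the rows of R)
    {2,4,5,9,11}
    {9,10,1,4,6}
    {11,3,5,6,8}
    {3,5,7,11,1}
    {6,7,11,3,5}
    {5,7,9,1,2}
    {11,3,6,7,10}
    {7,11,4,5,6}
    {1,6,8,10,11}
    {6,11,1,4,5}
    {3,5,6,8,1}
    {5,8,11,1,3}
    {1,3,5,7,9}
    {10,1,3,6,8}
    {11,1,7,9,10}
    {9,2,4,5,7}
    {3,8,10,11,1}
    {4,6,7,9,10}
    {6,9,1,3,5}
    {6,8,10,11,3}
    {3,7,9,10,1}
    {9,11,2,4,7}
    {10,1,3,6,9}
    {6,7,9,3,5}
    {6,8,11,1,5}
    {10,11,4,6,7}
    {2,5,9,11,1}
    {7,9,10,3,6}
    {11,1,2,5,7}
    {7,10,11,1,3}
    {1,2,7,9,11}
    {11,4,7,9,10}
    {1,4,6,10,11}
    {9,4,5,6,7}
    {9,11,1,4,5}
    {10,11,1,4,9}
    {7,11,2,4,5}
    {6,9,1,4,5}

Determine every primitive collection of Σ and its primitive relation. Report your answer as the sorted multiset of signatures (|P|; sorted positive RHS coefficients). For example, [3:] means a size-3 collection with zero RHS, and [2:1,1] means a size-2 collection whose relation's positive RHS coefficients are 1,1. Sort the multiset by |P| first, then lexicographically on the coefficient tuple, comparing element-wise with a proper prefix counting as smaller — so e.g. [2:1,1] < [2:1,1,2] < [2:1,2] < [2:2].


Δ(Σ) — 11 vertices, 16 min non-faces:

  P={5,10}:  v_{5} + v_{10} = 0 ; sig = [2:]
  P={7,8}:  v_{7} + v_{8} = 0 ; sig = [2:]
  P={3,4}:  v_{3} + v_{4} = v_{6} + v_{7} ; sig = [2:1,1]
  P={8,9}:  v_{8} + v_{9} = v_{1} + v_{6} ; sig = [2:1,1]
  P={2,6}:  v_{2} + v_{6} = v_{4} + v_{5} + v_{7} ; sig = [2:1,1,1]
  P={2,8}:  v_{2} + v_{8} = v_{5} + v_{9} + v_{11} ; sig = [2:1,1,1]
  P={2,10}:  v_{2} + v_{10} = v_{7} + v_{9} + v_{11} ; sig = [2:1,1,1]
  P={4,8}:  v_{4} + v_{8} = v_{1} + 2·v_{6} + v_{11} ; sig = [2:1,1,2]
  P={2,3}:  v_{2} + v_{3} = v_{5} + 2·v_{7} ; sig = [2:1,2]
  P={1,6,7}:  v_{1} + v_{6} + v_{7} = v_{9} ; sig = [3:1]
  P={3,9,11}:  v_{3} + v_{9} + v_{11} = v_{7} ; sig = [3:1]
  P={6,9,11}:  v_{6} + v_{9} + v_{11} = v_{4} ; sig = [3:1]
  P={1,4,7}:  v_{1} + v_{4} + v_{7} = 2·v_{9} + v_{11} ; sig = [3:1,2]
  P={1,2,4}:  v_{1} + v_{2} + v_{4} = v_{5} + 3·v_{9} + 2·v_{11} ; sig = [3:1,2,3]
  P={1,3,6,11}:  v_{1} + v_{3} + v_{6} + v_{11} = 0 ; sig = [4:]
  P={5,7,9,11}:  v_{5} + v_{7} + v_{9} + v_{11} = v_{2} ; sig = [4:1]

so the primitive-relation signature multiset is
[[2:], [2:], [2:1,1], [2:1,1], [2:1,1,1], [2:1,1,1], [2:1,1,1], [2:1,1,2], [2:1,2], [3:1], [3:1], [3:1], [3:1,2], [3:1,2,3], [4:], [4:1]]


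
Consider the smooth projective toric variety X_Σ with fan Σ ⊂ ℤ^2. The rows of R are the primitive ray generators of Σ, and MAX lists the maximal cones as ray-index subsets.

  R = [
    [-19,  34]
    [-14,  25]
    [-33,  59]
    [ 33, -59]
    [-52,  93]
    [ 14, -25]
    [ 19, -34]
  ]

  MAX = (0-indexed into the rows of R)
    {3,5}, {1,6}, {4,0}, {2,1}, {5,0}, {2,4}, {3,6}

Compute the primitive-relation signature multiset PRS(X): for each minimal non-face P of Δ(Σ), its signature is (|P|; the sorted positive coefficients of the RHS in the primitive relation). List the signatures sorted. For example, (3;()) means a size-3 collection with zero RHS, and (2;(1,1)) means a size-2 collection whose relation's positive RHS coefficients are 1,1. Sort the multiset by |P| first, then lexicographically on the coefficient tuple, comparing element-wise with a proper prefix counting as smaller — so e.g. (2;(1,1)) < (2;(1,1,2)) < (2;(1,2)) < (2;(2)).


Minimal non-faces — 14 found among 7 rays, 7 max cones:

  P = {0,6}:  v_{0} + v_{6} = 0  so sig = (2;())
  P = {1,5}:  v_{1} + v_{5} = 0  so sig = (2;())
  P = {2,3}:  v_{2} + v_{3} = 0  so sig = (2;())
  P = {0,1}:  v_{0} + v_{1} = v_{2}  so sig = (2;(1))
  P = {0,2}:  v_{0} + v_{2} = v_{4}  so sig = (2;(1))
  P = {0,3}:  v_{0} + v_{3} = v_{5}  so sig = (2;(1))
  P = {1,3}:  v_{1} + v_{3} = v_{6}  so sig = (2;(1))
  P = {2,5}:  v_{2} + v_{5} = v_{0}  so sig = (2;(1))
  P = {2,6}:  v_{2} + v_{6} = v_{1}  so sig = (2;(1))
  P = {3,4}:  v_{3} + v_{4} = v_{0}  so sig = (2;(1))
  P = {4,6}:  v_{4} + v_{6} = v_{2}  so sig = (2;(1))
  P = {5,6}:  v_{5} + v_{6} = v_{3}  so sig = (2;(1))
  P = {1,4}:  v_{1} + v_{4} = 2·v_{2}  so sig = (2;(2))
  P = {4,5}:  v_{4} + v_{5} = 2·v_{0}  so sig = (2;(2))

so the primitive-relation signature multiset is
    (2;())
    (2;())
    (2;())
    (2;(1))
    (2;(1))
    (2;(1))
    (2;(1))
    (2;(1))
    (2;(1))
    (2;(1))
    (2;(1))
    (2;(1))
    (2;(2))
    (2;(2))


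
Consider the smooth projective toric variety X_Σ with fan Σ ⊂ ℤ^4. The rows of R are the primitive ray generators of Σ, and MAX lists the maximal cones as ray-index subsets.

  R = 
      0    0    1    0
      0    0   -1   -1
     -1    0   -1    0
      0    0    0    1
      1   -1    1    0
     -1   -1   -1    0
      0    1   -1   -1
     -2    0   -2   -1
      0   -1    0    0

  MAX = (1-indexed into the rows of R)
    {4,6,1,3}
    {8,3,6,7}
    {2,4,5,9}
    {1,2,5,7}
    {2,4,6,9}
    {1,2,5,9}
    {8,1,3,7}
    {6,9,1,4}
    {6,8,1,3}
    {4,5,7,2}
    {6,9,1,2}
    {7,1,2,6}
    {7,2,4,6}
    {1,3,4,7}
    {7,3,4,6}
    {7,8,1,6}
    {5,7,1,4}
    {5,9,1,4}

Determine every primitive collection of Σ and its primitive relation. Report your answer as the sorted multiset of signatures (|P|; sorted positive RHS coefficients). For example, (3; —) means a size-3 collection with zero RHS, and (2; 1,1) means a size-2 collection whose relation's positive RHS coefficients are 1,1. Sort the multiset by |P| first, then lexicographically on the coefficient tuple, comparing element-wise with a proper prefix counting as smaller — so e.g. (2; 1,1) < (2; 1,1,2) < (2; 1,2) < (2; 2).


Δ(Σ) — 9 vertices, 12 min non-faces:

  • {3,5}:  v_{3} + v_{5} = v_{9}  →  sig = (2; 1)
  • {3,9}:  v_{3} + v_{9} = v_{6}  →  sig = (2; 1)
  • {7,9}:  v_{7} + v_{9} = v_{2}  →  sig = (2; 1)
  • {2,3}:  v_{2} + v_{3} = v_{6} + v_{7}  →  sig = (2; 1,1)
  • {5,8}:  v_{5} + v_{8} = v_{1} + v_{2} + v_{6}  →  sig = (2; 1,1,1)
  • {8,9}:  v_{8} + v_{9} = v_{1} + 2·v_{6} + v_{7}  →  sig = (2; 1,1,2)
  • {2,8}:  v_{2} + v_{8} = v_{1} + 2·v_{6} + 2·v_{7}  →  sig = (2; 1,2,2)
  • {4,8}:  v_{4} + v_{8} = 2·v_{3}  →  sig = (2; 2)
  • {5,6}:  v_{5} + v_{6} = 2·v_{9}  →  sig = (2; 2)
  • {1,2,4}:  v_{1} + v_{2} + v_{4} = 0  →  sig = (3; —)
  • {1,3,6,7}:  v_{1} + v_{3} + v_{6} + v_{7} = v_{8}  →  sig = (4; 1)
  • {1,4,6,7}:  v_{1} + v_{4} + v_{6} + v_{7} = v_{3}  →  sig = (4; 1)

Sorted signature multiset PRS(X):
    |P|=2: 9 collections, coeffs (1), (1), (1), (1,1), (1,1,1), (1,1,2), (1,2,2), (2), (2)
    |P|=3: 1 collection, coeffs ()
    |P|=4: 2 collections, coeffs (1), (1)


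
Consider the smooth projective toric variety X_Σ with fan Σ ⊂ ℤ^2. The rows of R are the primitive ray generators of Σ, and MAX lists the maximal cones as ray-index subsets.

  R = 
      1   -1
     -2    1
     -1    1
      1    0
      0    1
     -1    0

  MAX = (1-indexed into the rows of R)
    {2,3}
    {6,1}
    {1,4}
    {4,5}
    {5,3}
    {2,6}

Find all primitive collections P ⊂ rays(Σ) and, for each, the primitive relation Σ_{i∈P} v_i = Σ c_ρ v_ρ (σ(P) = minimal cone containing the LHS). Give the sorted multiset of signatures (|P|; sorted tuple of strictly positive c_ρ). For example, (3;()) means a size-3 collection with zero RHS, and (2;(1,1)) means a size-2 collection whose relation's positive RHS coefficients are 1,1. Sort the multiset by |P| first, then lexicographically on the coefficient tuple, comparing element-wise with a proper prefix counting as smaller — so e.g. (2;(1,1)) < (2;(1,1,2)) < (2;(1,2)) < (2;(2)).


Primitive collections (9):

  • {1,3}:  v_{1} + v_{3} = 0  ⟹  sig = (2;())
  • {4,6}:  v_{4} + v_{6} = 0  ⟹  sig = (2;())
  • {1,2}:  v_{1} + v_{2} = v_{6}  ⟹  sig = (2;(1))
  • {1,5}:  v_{1} + v_{5} = v_{4}  ⟹  sig = (2;(1))
  • {2,4}:  v_{2} + v_{4} = v_{3}  ⟹  sig = (2;(1))
  • {3,4}:  v_{3} + v_{4} = v_{5}  ⟹  sig = (2;(1))
  • {3,6}:  v_{3} + v_{6} = v_{2}  ⟹  sig = (2;(1))
  • {5,6}:  v_{5} + v_{6} = v_{3}  ⟹  sig = (2;(1))
  • {2,5}:  v_{2} + v_{5} = 2·v_{3}  ⟹  sig = (2;(2))

Signatures (|P|; sorted positive RHS coefficients), sorted:
    |P|=2: 9 collections, coeffs (), (), (1), (1), (1), (1), (1), (1), (2)


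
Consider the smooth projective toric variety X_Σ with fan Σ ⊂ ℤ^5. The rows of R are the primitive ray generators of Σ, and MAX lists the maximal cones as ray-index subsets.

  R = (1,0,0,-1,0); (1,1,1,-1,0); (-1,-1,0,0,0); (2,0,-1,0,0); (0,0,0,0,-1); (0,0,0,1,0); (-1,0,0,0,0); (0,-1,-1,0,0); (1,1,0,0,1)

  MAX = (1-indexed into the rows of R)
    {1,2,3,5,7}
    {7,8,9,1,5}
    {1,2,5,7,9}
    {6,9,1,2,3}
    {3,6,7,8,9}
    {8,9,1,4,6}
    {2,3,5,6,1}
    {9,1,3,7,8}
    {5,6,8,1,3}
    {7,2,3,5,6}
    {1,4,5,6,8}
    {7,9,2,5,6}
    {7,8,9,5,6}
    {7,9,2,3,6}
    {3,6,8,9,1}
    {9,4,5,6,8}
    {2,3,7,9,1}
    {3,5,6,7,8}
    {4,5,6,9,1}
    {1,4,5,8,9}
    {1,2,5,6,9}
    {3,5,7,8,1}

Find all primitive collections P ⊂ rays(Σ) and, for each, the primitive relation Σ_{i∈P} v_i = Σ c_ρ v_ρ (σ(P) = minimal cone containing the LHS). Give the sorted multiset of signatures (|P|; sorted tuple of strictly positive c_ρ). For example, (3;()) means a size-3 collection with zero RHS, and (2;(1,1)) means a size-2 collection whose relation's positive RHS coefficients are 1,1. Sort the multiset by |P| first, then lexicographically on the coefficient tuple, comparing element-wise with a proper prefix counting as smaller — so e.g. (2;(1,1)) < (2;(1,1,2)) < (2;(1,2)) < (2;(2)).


7 minimal non-faces of Δ(Σ) (on 9 rays):

  P = {2,8}:  v_{2} + v_{8} = v_{1} ; sig = (2;(1))
  P = {3,4}:  v_{3} + v_{4} = v_{1} + v_{6} + v_{8} ; sig = (2;(1,1,1))
  P = {4,7}:  v_{4} + v_{7} = v_{5} + v_{8} + v_{9} ; sig = (2;(1,1,1))
  P = {2,4}:  v_{2} + v_{4} = 2·v_{1} + v_{5} + v_{6} + v_{9} ; sig = (2;(1,1,1,2))
  P = {1,6,7}:  v_{1} + v_{6} + v_{7} = 0 ; sig = (3;())
  P = {3,5,9}:  v_{3} + v_{5} + v_{9} = 0 ; sig = (3;())
  P = {1,5,6,8,9}:  v_{1} + v_{5} + v_{6} + v_{8} + v_{9} = v_{4} ; sig = (5;(1))

Signatures (|P|; sorted positive RHS coefficients), sorted:
    (2;(1))
    (2;(1,1,1))
    (2;(1,1,1))
    (2;(1,1,1,2))
    (3;())
    (3;())
    (5;(1))


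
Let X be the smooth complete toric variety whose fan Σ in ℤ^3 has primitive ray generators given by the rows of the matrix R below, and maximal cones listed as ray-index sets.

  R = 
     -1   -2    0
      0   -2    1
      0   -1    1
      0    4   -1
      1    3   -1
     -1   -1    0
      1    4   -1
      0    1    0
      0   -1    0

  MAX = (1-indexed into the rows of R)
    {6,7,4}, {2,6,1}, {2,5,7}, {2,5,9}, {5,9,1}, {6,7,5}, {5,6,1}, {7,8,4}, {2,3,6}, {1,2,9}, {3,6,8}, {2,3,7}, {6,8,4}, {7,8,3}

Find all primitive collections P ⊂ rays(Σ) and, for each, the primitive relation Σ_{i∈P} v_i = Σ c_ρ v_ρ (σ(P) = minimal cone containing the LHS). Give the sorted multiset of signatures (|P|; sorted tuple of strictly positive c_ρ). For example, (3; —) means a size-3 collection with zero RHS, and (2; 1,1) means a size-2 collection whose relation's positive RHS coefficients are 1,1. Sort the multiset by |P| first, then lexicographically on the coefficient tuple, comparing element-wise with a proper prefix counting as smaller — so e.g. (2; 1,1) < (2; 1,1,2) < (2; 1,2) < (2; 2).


20 minimal non-faces of Δ(Σ) (on 9 rays):

  P={8,9}:  v_{8} + v_{9} = 0  →  sig = (2; —)
  P={1,8}:  v_{1} + v_{8} = v_{6}  →  sig = (2; 1)
  P={2,8}:  v_{2} + v_{8} = v_{3}  →  sig = (2; 1)
  P={3,9}:  v_{3} + v_{9} = v_{2}  →  sig = (2; 1)
  P={5,8}:  v_{5} + v_{8} = v_{7}  →  sig = (2; 1)
  P={6,9}:  v_{6} + v_{9} = v_{1}  →  sig = (2; 1)
  P={7,9}:  v_{7} + v_{9} = v_{5}  →  sig = (2; 1)
  P={1,3}:  v_{1} + v_{3} = v_{2} + v_{6}  →  sig = (2; 1,1)
  P={1,7}:  v_{1} + v_{7} = v_{5} + v_{6}  →  sig = (2; 1,1)
  P={3,5}:  v_{3} + v_{5} = v_{2} + v_{7}  →  sig = (2; 1,1)
  P={4,9}:  v_{4} + v_{9} = v_{6} + v_{7}  →  sig = (2; 1,1)
  P={1,4}:  v_{1} + v_{4} = 2·v_{6} + v_{7}  →  sig = (2; 1,2)
  P={4,5}:  v_{4} + v_{5} = v_{6} + 2·v_{7}  →  sig = (2; 1,2)
  P={2,4}:  v_{2} + v_{4} = 2·v_{8}  →  sig = (2; 2)
  P={3,4}:  v_{3} + v_{4} = 3·v_{8}  →  sig = (2; 3)
  P={2,5,6}:  v_{2} + v_{5} + v_{6} = 0  →  sig = (3; —)
  P={1,2,5}:  v_{1} + v_{2} + v_{5} = v_{9}  →  sig = (3; 1)
  P={2,6,7}:  v_{2} + v_{6} + v_{7} = v_{8}  →  sig = (3; 1)
  P={6,7,8}:  v_{6} + v_{7} + v_{8} = v_{4}  →  sig = (3; 1)
  P={3,6,7}:  v_{3} + v_{6} + v_{7} = 2·v_{8}  →  sig = (3; 2)

Sorted signature multiset PRS(X):
    |P|=2: 15 collections, coeffs (), (1), (1), (1), (1), (1), (1), (1,1), (1,1), (1,1), (1,1), (1,2), (1,2), (2), (3)
    |P|=3: 5 collections, coeffs (), (1), (1), (1), (2)


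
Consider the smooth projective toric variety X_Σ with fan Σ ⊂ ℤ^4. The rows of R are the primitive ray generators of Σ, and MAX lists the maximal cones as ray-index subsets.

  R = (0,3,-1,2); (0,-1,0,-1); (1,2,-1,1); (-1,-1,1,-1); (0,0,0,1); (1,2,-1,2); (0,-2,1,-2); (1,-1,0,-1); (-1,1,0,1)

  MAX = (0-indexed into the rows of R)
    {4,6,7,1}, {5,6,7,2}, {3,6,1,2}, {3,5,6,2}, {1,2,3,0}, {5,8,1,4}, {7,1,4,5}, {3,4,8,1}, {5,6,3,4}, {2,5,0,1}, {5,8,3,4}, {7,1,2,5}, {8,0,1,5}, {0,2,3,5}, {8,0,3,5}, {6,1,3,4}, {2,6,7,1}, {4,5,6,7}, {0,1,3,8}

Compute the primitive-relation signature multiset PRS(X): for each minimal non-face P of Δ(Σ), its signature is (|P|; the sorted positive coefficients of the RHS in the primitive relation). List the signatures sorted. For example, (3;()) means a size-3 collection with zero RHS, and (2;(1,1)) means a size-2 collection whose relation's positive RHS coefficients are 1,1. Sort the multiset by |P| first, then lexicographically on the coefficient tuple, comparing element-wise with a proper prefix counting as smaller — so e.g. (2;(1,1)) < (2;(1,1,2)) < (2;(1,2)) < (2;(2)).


Primitive collections (10):

  P = {7,8}:  v_{7} + v_{8} = 0 ; sig = (2;())
  P = {0,7}:  v_{0} + v_{7} = v_{2} ; sig = (2;(1))
  P = {2,4}:  v_{2} + v_{4} = v_{5} ; sig = (2;(1))
  P = {2,8}:  v_{2} + v_{8} = v_{0} ; sig = (2;(1))
  P = {3,7}:  v_{3} + v_{7} = v_{6} ; sig = (2;(1))
  P = {6,8}:  v_{6} + v_{8} = v_{3} ; sig = (2;(1))
  P = {0,4}:  v_{0} + v_{4} = v_{5} + v_{8} ; sig = (2;(1,1))
  P = {0,6}:  v_{0} + v_{6} = v_{2} + v_{3} ; sig = (2;(1,1))
  P = {1,3,5}:  v_{1} + v_{3} + v_{5} = 0 ; sig = (3;())
  P = {1,5,6}:  v_{1} + v_{5} + v_{6} = v_{7} ; sig = (3;(1))

Sorted signature multiset PRS(X):
[(2;()), (2;(1)), (2;(1)), (2;(1)), (2;(1)), (2;(1)), (2;(1,1)), (2;(1,1)), (3;()), (3;(1))]


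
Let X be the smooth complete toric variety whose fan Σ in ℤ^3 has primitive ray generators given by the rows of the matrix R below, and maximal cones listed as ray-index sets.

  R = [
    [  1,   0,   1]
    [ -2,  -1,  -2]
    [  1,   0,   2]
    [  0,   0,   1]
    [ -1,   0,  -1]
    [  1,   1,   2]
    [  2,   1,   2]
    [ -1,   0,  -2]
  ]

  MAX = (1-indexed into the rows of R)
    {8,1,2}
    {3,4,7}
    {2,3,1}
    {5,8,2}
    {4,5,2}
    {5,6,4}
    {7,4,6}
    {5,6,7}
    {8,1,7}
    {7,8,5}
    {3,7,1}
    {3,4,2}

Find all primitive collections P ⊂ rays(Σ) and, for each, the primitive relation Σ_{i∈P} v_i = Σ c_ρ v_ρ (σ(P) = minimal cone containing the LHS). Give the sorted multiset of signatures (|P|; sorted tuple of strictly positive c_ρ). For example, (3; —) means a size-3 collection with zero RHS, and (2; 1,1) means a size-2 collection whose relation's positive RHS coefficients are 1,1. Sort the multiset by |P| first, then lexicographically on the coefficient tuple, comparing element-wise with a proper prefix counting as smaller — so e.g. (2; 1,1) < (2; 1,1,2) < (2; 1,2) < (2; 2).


The 11 primitive collections of Σ (r=8, n=3):

  P={1,5}:  v_{1} + v_{5} = 0  →  sig = (2; —)
  P={2,7}:  v_{2} + v_{7} = 0  →  sig = (2; —)
  P={3,8}:  v_{3} + v_{8} = 0  →  sig = (2; —)
  P={1,4}:  v_{1} + v_{4} = v_{3}  →  sig = (2; 1)
  P={3,5}:  v_{3} + v_{5} = v_{4}  →  sig = (2; 1)
  P={4,8}:  v_{4} + v_{8} = v_{5}  →  sig = (2; 1)
  P={1,6}:  v_{1} + v_{6} = v_{4} + v_{7}  →  sig = (2; 1,1)
  P={2,6}:  v_{2} + v_{6} = v_{4} + v_{5}  →  sig = (2; 1,1)
  P={3,6}:  v_{3} + v_{6} = 2·v_{4} + v_{7}  →  sig = (2; 1,2)
  P={6,8}:  v_{6} + v_{8} = 2·v_{5} + v_{7}  →  sig = (2; 1,2)
  P={4,5,7}:  v_{4} + v_{5} + v_{7} = v_{6}  →  sig = (3; 1)

Sorted signature multiset PRS(X):
{ (2; —) ×3,  (2; 1) ×3,  (2; 1,1) ×2,  (2; 1,2) ×2,  (3; 1) }


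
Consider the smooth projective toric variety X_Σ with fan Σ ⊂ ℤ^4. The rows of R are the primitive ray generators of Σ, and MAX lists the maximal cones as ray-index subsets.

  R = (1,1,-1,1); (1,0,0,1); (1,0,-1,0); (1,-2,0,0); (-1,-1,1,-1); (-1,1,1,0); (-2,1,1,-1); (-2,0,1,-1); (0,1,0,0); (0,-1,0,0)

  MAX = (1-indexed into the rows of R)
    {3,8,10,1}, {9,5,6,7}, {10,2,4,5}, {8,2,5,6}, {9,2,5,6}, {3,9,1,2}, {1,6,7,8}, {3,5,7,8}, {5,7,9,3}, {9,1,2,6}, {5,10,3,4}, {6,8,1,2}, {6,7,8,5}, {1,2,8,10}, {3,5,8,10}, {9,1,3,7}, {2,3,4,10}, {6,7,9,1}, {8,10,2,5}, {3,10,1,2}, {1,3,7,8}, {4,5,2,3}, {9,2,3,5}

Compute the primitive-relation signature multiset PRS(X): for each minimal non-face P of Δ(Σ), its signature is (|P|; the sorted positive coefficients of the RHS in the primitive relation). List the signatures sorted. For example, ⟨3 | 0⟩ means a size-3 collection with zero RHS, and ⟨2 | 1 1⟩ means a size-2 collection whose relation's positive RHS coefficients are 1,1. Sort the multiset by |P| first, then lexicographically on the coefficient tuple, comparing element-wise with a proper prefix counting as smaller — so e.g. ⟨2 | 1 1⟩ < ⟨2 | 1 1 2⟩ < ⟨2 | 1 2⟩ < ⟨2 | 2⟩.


Σ has 14 primitive collections:

  P = {1,5}:  v_{1} + v_{5} = 0  →  sig = ⟨2 | 0⟩
  P = {9,10}:  v_{9} + v_{10} = 0  →  sig = ⟨2 | 0⟩
  P = {2,7}:  v_{2} + v_{7} = v_{6}  →  sig = ⟨2 | 1⟩
  P = {3,6}:  v_{3} + v_{6} = v_{9}  →  sig = ⟨2 | 1⟩
  P = {4,7}:  v_{4} + v_{7} = v_{5}  →  sig = ⟨2 | 1⟩
  P = {7,10}:  v_{7} + v_{10} = v_{8}  →  sig = ⟨2 | 1⟩
  P = {8,9}:  v_{8} + v_{9} = v_{7}  →  sig = ⟨2 | 1⟩
  P = {4,6}:  v_{4} + v_{6} = v_{2} + v_{5}  →  sig = ⟨2 | 1 1⟩
  P = {4,8}:  v_{4} + v_{8} = v_{5} + v_{10}  →  sig = ⟨2 | 1 1⟩
  P = {6,10}:  v_{6} + v_{10} = v_{2} + v_{8}  →  sig = ⟨2 | 1 1⟩
  P = {1,4}:  v_{1} + v_{4} = v_{2} + v_{3} + v_{10}  →  sig = ⟨2 | 1 1 1⟩
  P = {4,9}:  v_{4} + v_{9} = v_{2} + v_{3} + v_{5}  →  sig = ⟨2 | 1 1 1⟩
  P = {2,3,8}:  v_{2} + v_{3} + v_{8} = 0  →  sig = ⟨3 | 0⟩
  P = {2,3,5,10}:  v_{2} + v_{3} + v_{5} + v_{10} = v_{4}  →  sig = ⟨4 | 1⟩

Signatures (|P|; sorted positive RHS coefficients), sorted:
    |P|=2: 12 collections, coeffs (), (), (1), (1), (1), (1), (1), (1,1), (1,1), (1,1), (1,1,1), (1,1,1)
    |P|=3: 1 collection, coeffs ()
    |P|=4: 1 collection, coeffs (1)


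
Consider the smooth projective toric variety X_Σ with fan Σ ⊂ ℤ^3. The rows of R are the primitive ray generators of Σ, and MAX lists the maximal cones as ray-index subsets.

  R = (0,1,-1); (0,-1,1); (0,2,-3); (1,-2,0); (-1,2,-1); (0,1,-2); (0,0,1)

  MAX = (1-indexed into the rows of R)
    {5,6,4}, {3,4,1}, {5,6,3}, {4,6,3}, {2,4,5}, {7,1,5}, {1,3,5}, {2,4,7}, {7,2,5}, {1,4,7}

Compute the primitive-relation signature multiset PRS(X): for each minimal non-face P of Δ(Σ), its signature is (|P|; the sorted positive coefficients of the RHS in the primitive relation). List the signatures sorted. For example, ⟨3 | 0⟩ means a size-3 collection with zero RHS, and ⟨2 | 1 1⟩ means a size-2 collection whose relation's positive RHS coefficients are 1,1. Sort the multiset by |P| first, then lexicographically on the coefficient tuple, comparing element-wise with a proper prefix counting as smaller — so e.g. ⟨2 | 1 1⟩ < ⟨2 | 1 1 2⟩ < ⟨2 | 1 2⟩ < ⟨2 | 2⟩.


Σ has 9 primitive collections:

  P = {1,2}:  v_{1} + v_{2} = 0 — sig = ⟨2 | 0⟩
  P = {1,6}:  v_{1} + v_{6} = v_{3} — sig = ⟨2 | 1⟩
  P = {2,3}:  v_{2} + v_{3} = v_{6} — sig = ⟨2 | 1⟩
  P = {6,7}:  v_{6} + v_{7} = v_{1} — sig = ⟨2 | 1⟩
  P = {2,6}:  v_{2} + v_{6} = v_{4} + v_{5} — sig = ⟨2 | 1 1⟩
  P = {3,7}:  v_{3} + v_{7} = 2·v_{1} — sig = ⟨2 | 2⟩
  P = {4,5,7}:  v_{4} + v_{5} + v_{7} = 0 — sig = ⟨3 | 0⟩
  P = {1,4,5}:  v_{1} + v_{4} + v_{5} = v_{6} — sig = ⟨3 | 1⟩
  P = {3,4,5}:  v_{3} + v_{4} + v_{5} = 2·v_{6} — sig = ⟨3 | 2⟩

so the primitive-relation signature multiset is
[⟨2 | 0⟩, ⟨2 | 1⟩, ⟨2 | 1⟩, ⟨2 | 1⟩, ⟨2 | 1 1⟩, ⟨2 | 2⟩, ⟨3 | 0⟩, ⟨3 | 1⟩, ⟨3 | 2⟩]


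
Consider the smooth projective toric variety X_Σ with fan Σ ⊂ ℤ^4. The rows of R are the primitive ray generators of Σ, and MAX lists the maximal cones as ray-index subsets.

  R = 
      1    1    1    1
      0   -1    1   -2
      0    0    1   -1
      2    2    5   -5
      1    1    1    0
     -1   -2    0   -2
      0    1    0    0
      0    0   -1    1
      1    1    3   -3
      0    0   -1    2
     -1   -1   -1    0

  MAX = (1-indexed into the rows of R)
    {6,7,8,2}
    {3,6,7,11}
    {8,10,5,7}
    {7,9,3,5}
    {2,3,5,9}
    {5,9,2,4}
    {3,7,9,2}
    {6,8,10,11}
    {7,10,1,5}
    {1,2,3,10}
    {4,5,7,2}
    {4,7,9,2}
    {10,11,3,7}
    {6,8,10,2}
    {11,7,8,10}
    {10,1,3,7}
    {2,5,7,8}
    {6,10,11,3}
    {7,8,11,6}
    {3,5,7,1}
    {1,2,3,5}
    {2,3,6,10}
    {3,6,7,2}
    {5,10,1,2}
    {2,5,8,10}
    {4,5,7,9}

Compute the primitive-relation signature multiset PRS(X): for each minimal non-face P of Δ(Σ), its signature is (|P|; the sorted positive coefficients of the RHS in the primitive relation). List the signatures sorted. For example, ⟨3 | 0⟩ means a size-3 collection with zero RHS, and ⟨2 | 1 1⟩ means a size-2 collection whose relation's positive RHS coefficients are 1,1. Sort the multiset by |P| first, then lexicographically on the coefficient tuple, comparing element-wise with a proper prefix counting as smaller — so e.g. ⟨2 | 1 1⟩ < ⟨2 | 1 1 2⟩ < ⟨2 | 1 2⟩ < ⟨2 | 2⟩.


|primitive collections| = 24. Relations:

  {3,8}:  v_{3} + v_{8} = 0  so sig = ⟨2 | 0⟩
  {5,11}:  v_{5} + v_{11} = 0  so sig = ⟨2 | 0⟩
  {2,11}:  v_{2} + v_{11} = v_{6}  so sig = ⟨2 | 1⟩
  {5,6}:  v_{5} + v_{6} = v_{2}  so sig = ⟨2 | 1⟩
  {1,8}:  v_{1} + v_{8} = v_{5} + v_{10}  so sig = ⟨2 | 1 1⟩
  {1,11}:  v_{1} + v_{11} = v_{3} + v_{10}  so sig = ⟨2 | 1 1⟩
  {4,10}:  v_{4} + v_{10} = v_{5} + v_{9}  so sig = ⟨2 | 1 1⟩
  {9,10}:  v_{9} + v_{10} = v_{3} + v_{5}  so sig = ⟨2 | 1 1⟩
  {1,6}:  v_{1} + v_{6} = v_{2} + v_{3} + v_{10}  so sig = ⟨2 | 1 1 1⟩
  {4,11}:  v_{4} + v_{11} = v_{2} + v_{7} + v_{9}  so sig = ⟨2 | 1 1 1⟩
  {8,9}:  v_{8} + v_{9} = v_{2} + v_{5} + v_{7}  so sig = ⟨2 | 1 1 1⟩
  {9,11}:  v_{9} + v_{11} = v_{2} + v_{3} + v_{7}  so sig = ⟨2 | 1 1 1⟩
  {1,4}:  v_{1} + v_{4} = v_{3} + 2·v_{5} + v_{9}  so sig = ⟨2 | 1 1 2⟩
  {4,6}:  v_{4} + v_{6} = 2·v_{2} + v_{7} + v_{9}  so sig = ⟨2 | 1 1 2⟩
  {6,9}:  v_{6} + v_{9} = 2·v_{2} + v_{3} + v_{7}  so sig = ⟨2 | 1 1 2⟩
  {3,4}:  v_{3} + v_{4} = 2·v_{9}  so sig = ⟨2 | 2⟩
  {1,9}:  v_{1} + v_{9} = 2·v_{3} + 2·v_{5}  so sig = ⟨2 | 2 2⟩
  {4,8}:  v_{4} + v_{8} = 2·v_{2} + 2·v_{5} + 2·v_{7}  so sig = ⟨2 | 2 2 2⟩
  {2,7,10}:  v_{2} + v_{7} + v_{10} = 0  so sig = ⟨3 | 0⟩
  {3,5,10}:  v_{3} + v_{5} + v_{10} = v_{1}  so sig = ⟨3 | 1⟩
  {6,7,10}:  v_{6} + v_{7} + v_{10} = v_{11}  so sig = ⟨3 | 1⟩
  {1,2,7}:  v_{1} + v_{2} + v_{7} = v_{3} + v_{5}  so sig = ⟨3 | 1 1⟩
  {2,3,5,7}:  v_{2} + v_{3} + v_{5} + v_{7} = v_{9}  so sig = ⟨4 | 1⟩
  {2,5,7,9}:  v_{2} + v_{5} + v_{7} + v_{9} = v_{4}  so sig = ⟨4 | 1⟩

Sorted signature multiset PRS(X):
    |P|=2: 18 collections, coeffs (), (), (1), (1), (1,1), (1,1), (1,1), (1,1), (1,1,1), (1,1,1), (1,1,1), (1,1,1), (1,1,2), (1,1,2), (1,1,2), (2), (2,2), (2,2,2)
    |P|=3: 4 collections, coeffs (), (1), (1), (1,1)
    |P|=4: 2 collections, coeffs (1), (1)


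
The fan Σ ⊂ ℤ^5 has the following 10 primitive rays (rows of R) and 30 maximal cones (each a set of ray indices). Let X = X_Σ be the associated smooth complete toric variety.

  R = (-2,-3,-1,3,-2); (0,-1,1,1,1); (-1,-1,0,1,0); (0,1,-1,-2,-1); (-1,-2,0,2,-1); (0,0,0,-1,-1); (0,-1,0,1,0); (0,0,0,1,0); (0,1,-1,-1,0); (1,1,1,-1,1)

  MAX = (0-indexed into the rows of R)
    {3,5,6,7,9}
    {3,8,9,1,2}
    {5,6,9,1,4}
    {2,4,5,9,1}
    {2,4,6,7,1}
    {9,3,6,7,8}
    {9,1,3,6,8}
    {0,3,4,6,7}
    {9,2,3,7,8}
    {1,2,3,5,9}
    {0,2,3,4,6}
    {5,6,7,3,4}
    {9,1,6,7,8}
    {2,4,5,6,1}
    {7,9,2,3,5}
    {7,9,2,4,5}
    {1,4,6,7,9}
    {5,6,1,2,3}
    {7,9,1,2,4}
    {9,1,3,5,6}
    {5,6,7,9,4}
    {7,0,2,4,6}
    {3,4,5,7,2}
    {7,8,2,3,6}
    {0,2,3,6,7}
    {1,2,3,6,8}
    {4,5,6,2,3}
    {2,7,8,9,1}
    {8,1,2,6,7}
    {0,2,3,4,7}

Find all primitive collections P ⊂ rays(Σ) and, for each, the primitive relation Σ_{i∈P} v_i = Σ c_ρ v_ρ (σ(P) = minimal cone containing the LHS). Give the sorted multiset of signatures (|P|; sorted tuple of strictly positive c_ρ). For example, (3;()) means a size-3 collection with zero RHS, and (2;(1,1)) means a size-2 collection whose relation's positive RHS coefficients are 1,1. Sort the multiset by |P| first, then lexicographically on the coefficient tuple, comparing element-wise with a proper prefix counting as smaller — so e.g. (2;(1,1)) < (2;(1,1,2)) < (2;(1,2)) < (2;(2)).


Δ(Σ) — 10 vertices, 13 min non-faces:

  {0,9}:  v_{0} + v_{9} = v_{4}  →  sig = (2;(1))
  {5,8}:  v_{5} + v_{8} = v_{3}  →  sig = (2;(1))
  {0,1}:  v_{0} + v_{1} = v_{2} + v_{4} + v_{6}  →  sig = (2;(1,1,1))
  {4,8}:  v_{4} + v_{8} = v_{2} + v_{3} + v_{6} + v_{7}  →  sig = (2;(1,1,1,1))
  {0,5}:  v_{0} + v_{5} = v_{3} + 2·v_{4}  →  sig = (2;(1,2))
  {0,8}:  v_{0} + v_{8} = 2·v_{2} + 2·v_{3} + 2·v_{6} + 2·v_{7}  →  sig = (2;(2,2,2,2))
  {1,3,7}:  v_{1} + v_{3} + v_{7} = 0  →  sig = (3;())
  {2,6,9}:  v_{2} + v_{6} + v_{9} = v_{1}  →  sig = (3;(1))
  {3,4,9}:  v_{3} + v_{4} + v_{9} = v_{5}  →  sig = (3;(1))
  {1,5,7}:  v_{1} + v_{5} + v_{7} = v_{4} + v_{9}  →  sig = (3;(1,1))
  {1,3,4}:  v_{1} + v_{3} + v_{4} = v_{2} + v_{5} + v_{6}  →  sig = (3;(1,1,1))
  {2,5,6,7}:  v_{2} + v_{5} + v_{6} + v_{7} = v_{4}  →  sig = (4;(1))
  {2,3,4,6,7}:  v_{2} + v_{3} + v_{4} + v_{6} + v_{7} = v_{0}  →  sig = (5;(1))

Signatures (|P|; sorted positive RHS coefficients), sorted:
{ (2;(1)) ×2,  (2;(1,1,1)),  (2;(1,1,1,1)),  (2;(1,2)),  (2;(2,2,2,2)),  (3;()),  (3;(1)) ×2,  (3;(1,1)),  (3;(1,1,1)),  (4;(1)),  (5;(1)) }


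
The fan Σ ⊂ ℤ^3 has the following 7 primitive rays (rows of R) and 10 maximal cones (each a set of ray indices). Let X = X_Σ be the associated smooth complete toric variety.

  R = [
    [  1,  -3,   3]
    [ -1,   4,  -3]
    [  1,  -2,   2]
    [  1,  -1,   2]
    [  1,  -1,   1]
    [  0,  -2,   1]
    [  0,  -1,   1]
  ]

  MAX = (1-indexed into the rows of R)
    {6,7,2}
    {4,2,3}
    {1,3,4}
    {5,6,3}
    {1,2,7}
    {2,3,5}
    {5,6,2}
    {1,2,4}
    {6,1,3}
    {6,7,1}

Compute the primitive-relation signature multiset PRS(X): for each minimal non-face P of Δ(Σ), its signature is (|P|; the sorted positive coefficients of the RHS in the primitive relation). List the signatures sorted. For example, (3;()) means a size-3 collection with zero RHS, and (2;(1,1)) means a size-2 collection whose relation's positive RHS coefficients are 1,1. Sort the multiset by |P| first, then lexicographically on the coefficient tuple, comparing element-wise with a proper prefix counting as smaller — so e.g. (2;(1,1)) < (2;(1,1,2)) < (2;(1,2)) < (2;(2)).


Σ has 9 primitive collections:

  P={3,7}:  v_{3} + v_{7} = v_{1} ; sig = (2;(1))
  P={4,6}:  v_{4} + v_{6} = v_{1} ; sig = (2;(1))
  P={5,7}:  v_{5} + v_{7} = v_{3} ; sig = (2;(1))
  P={4,7}:  v_{4} + v_{7} = 2·v_{1} + v_{2} ; sig = (2;(1,2))
  P={4,5}:  v_{4} + v_{5} = v_{2} + 3·v_{3} ; sig = (2;(1,3))
  P={1,5}:  v_{1} + v_{5} = 2·v_{3} ; sig = (2;(2))
  P={2,3,6}:  v_{2} + v_{3} + v_{6} = 0 ; sig = (3;())
  P={1,2,3}:  v_{1} + v_{2} + v_{3} = v_{4} ; sig = (3;(1))
  P={1,2,6}:  v_{1} + v_{2} + v_{6} = v_{7} ; sig = (3;(1))

Hence PRS(X_Σ) =
    |P|=2: 6 collections, coeffs (1), (1), (1), (1,2), (1,3), (2)
    |P|=3: 3 collections, coeffs (), (1), (1)


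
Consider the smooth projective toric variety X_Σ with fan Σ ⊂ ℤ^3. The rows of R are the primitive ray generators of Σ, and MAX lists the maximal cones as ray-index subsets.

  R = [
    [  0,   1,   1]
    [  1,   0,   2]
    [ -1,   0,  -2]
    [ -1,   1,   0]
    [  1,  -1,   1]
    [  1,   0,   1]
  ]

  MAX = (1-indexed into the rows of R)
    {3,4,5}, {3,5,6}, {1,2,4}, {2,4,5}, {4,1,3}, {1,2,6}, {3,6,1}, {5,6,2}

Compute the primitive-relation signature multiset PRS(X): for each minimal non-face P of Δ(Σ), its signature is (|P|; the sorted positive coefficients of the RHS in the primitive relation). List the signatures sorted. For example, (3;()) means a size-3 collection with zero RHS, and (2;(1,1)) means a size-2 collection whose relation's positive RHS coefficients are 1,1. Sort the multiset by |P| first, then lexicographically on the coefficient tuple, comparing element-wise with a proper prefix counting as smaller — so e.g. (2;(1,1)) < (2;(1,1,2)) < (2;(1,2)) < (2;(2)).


Minimal non-faces — 3 found among 6 rays, 8 max cones:

  P = {2,3}:  v_{2} + v_{3} = 0 — sig = (2;())
  P = {1,5}:  v_{1} + v_{5} = v_{2} — sig = (2;(1))
  P = {4,6}:  v_{4} + v_{6} = v_{1} — sig = (2;(1))

so the primitive-relation signature multiset is
    (2;())
    (2;(1))
    (2;(1))


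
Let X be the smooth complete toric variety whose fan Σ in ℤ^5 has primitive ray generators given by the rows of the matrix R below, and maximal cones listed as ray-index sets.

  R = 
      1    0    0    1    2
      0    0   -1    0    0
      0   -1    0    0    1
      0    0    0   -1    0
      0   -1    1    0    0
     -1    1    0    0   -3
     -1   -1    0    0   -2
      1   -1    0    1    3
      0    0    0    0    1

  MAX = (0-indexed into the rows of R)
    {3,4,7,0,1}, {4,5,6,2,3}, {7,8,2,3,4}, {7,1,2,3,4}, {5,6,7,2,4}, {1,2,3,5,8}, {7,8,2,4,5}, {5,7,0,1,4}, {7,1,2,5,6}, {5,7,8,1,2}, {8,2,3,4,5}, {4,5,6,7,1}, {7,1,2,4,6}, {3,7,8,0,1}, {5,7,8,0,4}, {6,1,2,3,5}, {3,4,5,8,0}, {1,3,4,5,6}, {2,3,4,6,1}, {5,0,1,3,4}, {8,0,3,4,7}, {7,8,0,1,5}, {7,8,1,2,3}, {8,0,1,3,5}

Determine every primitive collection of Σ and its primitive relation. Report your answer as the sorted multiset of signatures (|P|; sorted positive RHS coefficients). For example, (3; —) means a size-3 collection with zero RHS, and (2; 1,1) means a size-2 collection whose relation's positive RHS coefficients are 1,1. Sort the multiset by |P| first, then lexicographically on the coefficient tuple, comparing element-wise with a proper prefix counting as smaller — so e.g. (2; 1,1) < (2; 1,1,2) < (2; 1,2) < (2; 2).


Minimal non-faces — 7 found among 9 rays, 24 max cones:

  {0,2}:  v_{0} + v_{2} = v_{7}  so sig = (2; 1)
  {0,6}:  v_{0} + v_{6} = v_{1} + v_{4} + v_{5} + v_{7}  so sig = (2; 1,1,1,1)
  {6,8}:  v_{6} + v_{8} = 2·v_{2} + v_{5}  so sig = (2; 1,2)
  {3,5,7}:  v_{3} + v_{5} + v_{7} = 0  so sig = (3; —)
  {1,4,8}:  v_{1} + v_{4} + v_{8} = v_{2}  so sig = (3; 1)
  {3,6,7}:  v_{3} + v_{6} + v_{7} = v_{1} + v_{2} + v_{4}  so sig = (3; 1,1,1)
  {1,2,4,5}:  v_{1} + v_{2} + v_{4} + v_{5} = v_{6}  so sig = (4; 1)

Signatures (|P|; sorted positive RHS coefficients), sorted:
    (2; 1)
    (2; 1,1,1,1)
    (2; 1,2)
    (3; —)
    (3; 1)
    (3; 1,1,1)
    (4; 1)
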